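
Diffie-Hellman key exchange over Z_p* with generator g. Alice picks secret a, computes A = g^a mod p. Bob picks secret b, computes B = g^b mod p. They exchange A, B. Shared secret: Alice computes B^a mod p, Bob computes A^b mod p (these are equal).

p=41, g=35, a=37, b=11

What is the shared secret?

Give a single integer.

Answer: 12

Derivation:
A = 35^37 mod 41  (bits of 37 = 100101)
  bit 0 = 1: r = r^2 * 35 mod 41 = 1^2 * 35 = 1*35 = 35
  bit 1 = 0: r = r^2 mod 41 = 35^2 = 36
  bit 2 = 0: r = r^2 mod 41 = 36^2 = 25
  bit 3 = 1: r = r^2 * 35 mod 41 = 25^2 * 35 = 10*35 = 22
  bit 4 = 0: r = r^2 mod 41 = 22^2 = 33
  bit 5 = 1: r = r^2 * 35 mod 41 = 33^2 * 35 = 23*35 = 26
  -> A = 26
B = 35^11 mod 41  (bits of 11 = 1011)
  bit 0 = 1: r = r^2 * 35 mod 41 = 1^2 * 35 = 1*35 = 35
  bit 1 = 0: r = r^2 mod 41 = 35^2 = 36
  bit 2 = 1: r = r^2 * 35 mod 41 = 36^2 * 35 = 25*35 = 14
  bit 3 = 1: r = r^2 * 35 mod 41 = 14^2 * 35 = 32*35 = 13
  -> B = 13
s = B^a = 13^37 mod 41  (bits of 37 = 100101)
  bit 0 = 1: r = r^2 * 13 mod 41 = 1^2 * 13 = 1*13 = 13
  bit 1 = 0: r = r^2 mod 41 = 13^2 = 5
  bit 2 = 0: r = r^2 mod 41 = 5^2 = 25
  bit 3 = 1: r = r^2 * 13 mod 41 = 25^2 * 13 = 10*13 = 7
  bit 4 = 0: r = r^2 mod 41 = 7^2 = 8
  bit 5 = 1: r = r^2 * 13 mod 41 = 8^2 * 13 = 23*13 = 12
  -> s = B^a = 12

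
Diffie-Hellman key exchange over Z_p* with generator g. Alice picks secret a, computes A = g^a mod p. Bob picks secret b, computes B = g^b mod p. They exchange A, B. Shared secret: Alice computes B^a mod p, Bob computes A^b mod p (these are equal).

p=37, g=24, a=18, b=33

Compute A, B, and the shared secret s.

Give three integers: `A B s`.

A = 24^18 mod 37  (bits of 18 = 10010)
  bit 0 = 1: r = r^2 * 24 mod 37 = 1^2 * 24 = 1*24 = 24
  bit 1 = 0: r = r^2 mod 37 = 24^2 = 21
  bit 2 = 0: r = r^2 mod 37 = 21^2 = 34
  bit 3 = 1: r = r^2 * 24 mod 37 = 34^2 * 24 = 9*24 = 31
  bit 4 = 0: r = r^2 mod 37 = 31^2 = 36
  -> A = 36
B = 24^33 mod 37  (bits of 33 = 100001)
  bit 0 = 1: r = r^2 * 24 mod 37 = 1^2 * 24 = 1*24 = 24
  bit 1 = 0: r = r^2 mod 37 = 24^2 = 21
  bit 2 = 0: r = r^2 mod 37 = 21^2 = 34
  bit 3 = 0: r = r^2 mod 37 = 34^2 = 9
  bit 4 = 0: r = r^2 mod 37 = 9^2 = 7
  bit 5 = 1: r = r^2 * 24 mod 37 = 7^2 * 24 = 12*24 = 29
  -> B = 29
s = B^a = 29^18 mod 37  (bits of 18 = 10010)
  bit 0 = 1: r = r^2 * 29 mod 37 = 1^2 * 29 = 1*29 = 29
  bit 1 = 0: r = r^2 mod 37 = 29^2 = 27
  bit 2 = 0: r = r^2 mod 37 = 27^2 = 26
  bit 3 = 1: r = r^2 * 29 mod 37 = 26^2 * 29 = 10*29 = 31
  bit 4 = 0: r = r^2 mod 37 = 31^2 = 36
  -> s = B^a = 36

Answer: 36 29 36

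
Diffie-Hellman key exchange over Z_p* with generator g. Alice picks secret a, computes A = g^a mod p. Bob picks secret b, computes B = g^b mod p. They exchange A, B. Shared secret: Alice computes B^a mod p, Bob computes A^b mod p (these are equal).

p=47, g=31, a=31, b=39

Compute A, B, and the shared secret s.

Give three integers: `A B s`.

Answer: 5 22 30

Derivation:
A = 31^31 mod 47  (bits of 31 = 11111)
  bit 0 = 1: r = r^2 * 31 mod 47 = 1^2 * 31 = 1*31 = 31
  bit 1 = 1: r = r^2 * 31 mod 47 = 31^2 * 31 = 21*31 = 40
  bit 2 = 1: r = r^2 * 31 mod 47 = 40^2 * 31 = 2*31 = 15
  bit 3 = 1: r = r^2 * 31 mod 47 = 15^2 * 31 = 37*31 = 19
  bit 4 = 1: r = r^2 * 31 mod 47 = 19^2 * 31 = 32*31 = 5
  -> A = 5
B = 31^39 mod 47  (bits of 39 = 100111)
  bit 0 = 1: r = r^2 * 31 mod 47 = 1^2 * 31 = 1*31 = 31
  bit 1 = 0: r = r^2 mod 47 = 31^2 = 21
  bit 2 = 0: r = r^2 mod 47 = 21^2 = 18
  bit 3 = 1: r = r^2 * 31 mod 47 = 18^2 * 31 = 42*31 = 33
  bit 4 = 1: r = r^2 * 31 mod 47 = 33^2 * 31 = 8*31 = 13
  bit 5 = 1: r = r^2 * 31 mod 47 = 13^2 * 31 = 28*31 = 22
  -> B = 22
s = B^a = 22^31 mod 47  (bits of 31 = 11111)
  bit 0 = 1: r = r^2 * 22 mod 47 = 1^2 * 22 = 1*22 = 22
  bit 1 = 1: r = r^2 * 22 mod 47 = 22^2 * 22 = 14*22 = 26
  bit 2 = 1: r = r^2 * 22 mod 47 = 26^2 * 22 = 18*22 = 20
  bit 3 = 1: r = r^2 * 22 mod 47 = 20^2 * 22 = 24*22 = 11
  bit 4 = 1: r = r^2 * 22 mod 47 = 11^2 * 22 = 27*22 = 30
  -> s = B^a = 30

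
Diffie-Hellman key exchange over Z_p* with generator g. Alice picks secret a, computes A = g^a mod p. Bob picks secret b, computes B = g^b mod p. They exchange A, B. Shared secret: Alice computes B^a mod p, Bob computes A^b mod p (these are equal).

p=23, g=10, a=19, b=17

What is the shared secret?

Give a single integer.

A = 10^19 mod 23  (bits of 19 = 10011)
  bit 0 = 1: r = r^2 * 10 mod 23 = 1^2 * 10 = 1*10 = 10
  bit 1 = 0: r = r^2 mod 23 = 10^2 = 8
  bit 2 = 0: r = r^2 mod 23 = 8^2 = 18
  bit 3 = 1: r = r^2 * 10 mod 23 = 18^2 * 10 = 2*10 = 20
  bit 4 = 1: r = r^2 * 10 mod 23 = 20^2 * 10 = 9*10 = 21
  -> A = 21
B = 10^17 mod 23  (bits of 17 = 10001)
  bit 0 = 1: r = r^2 * 10 mod 23 = 1^2 * 10 = 1*10 = 10
  bit 1 = 0: r = r^2 mod 23 = 10^2 = 8
  bit 2 = 0: r = r^2 mod 23 = 8^2 = 18
  bit 3 = 0: r = r^2 mod 23 = 18^2 = 2
  bit 4 = 1: r = r^2 * 10 mod 23 = 2^2 * 10 = 4*10 = 17
  -> B = 17
s = B^a = 17^19 mod 23  (bits of 19 = 10011)
  bit 0 = 1: r = r^2 * 17 mod 23 = 1^2 * 17 = 1*17 = 17
  bit 1 = 0: r = r^2 mod 23 = 17^2 = 13
  bit 2 = 0: r = r^2 mod 23 = 13^2 = 8
  bit 3 = 1: r = r^2 * 17 mod 23 = 8^2 * 17 = 18*17 = 7
  bit 4 = 1: r = r^2 * 17 mod 23 = 7^2 * 17 = 3*17 = 5
  -> s = B^a = 5

Answer: 5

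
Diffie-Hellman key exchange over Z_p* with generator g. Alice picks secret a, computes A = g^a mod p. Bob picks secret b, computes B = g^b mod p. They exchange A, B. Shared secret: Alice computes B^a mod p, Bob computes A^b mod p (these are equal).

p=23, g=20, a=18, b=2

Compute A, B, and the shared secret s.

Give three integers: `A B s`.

A = 20^18 mod 23  (bits of 18 = 10010)
  bit 0 = 1: r = r^2 * 20 mod 23 = 1^2 * 20 = 1*20 = 20
  bit 1 = 0: r = r^2 mod 23 = 20^2 = 9
  bit 2 = 0: r = r^2 mod 23 = 9^2 = 12
  bit 3 = 1: r = r^2 * 20 mod 23 = 12^2 * 20 = 6*20 = 5
  bit 4 = 0: r = r^2 mod 23 = 5^2 = 2
  -> A = 2
B = 20^2 mod 23  (bits of 2 = 10)
  bit 0 = 1: r = r^2 * 20 mod 23 = 1^2 * 20 = 1*20 = 20
  bit 1 = 0: r = r^2 mod 23 = 20^2 = 9
  -> B = 9
s = B^a = 9^18 mod 23  (bits of 18 = 10010)
  bit 0 = 1: r = r^2 * 9 mod 23 = 1^2 * 9 = 1*9 = 9
  bit 1 = 0: r = r^2 mod 23 = 9^2 = 12
  bit 2 = 0: r = r^2 mod 23 = 12^2 = 6
  bit 3 = 1: r = r^2 * 9 mod 23 = 6^2 * 9 = 13*9 = 2
  bit 4 = 0: r = r^2 mod 23 = 2^2 = 4
  -> s = B^a = 4

Answer: 2 9 4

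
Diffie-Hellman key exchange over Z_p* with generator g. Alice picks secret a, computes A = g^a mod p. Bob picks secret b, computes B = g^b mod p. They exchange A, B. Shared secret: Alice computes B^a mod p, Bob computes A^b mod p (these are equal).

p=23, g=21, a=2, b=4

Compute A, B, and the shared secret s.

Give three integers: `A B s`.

Answer: 4 16 3

Derivation:
A = 21^2 mod 23  (bits of 2 = 10)
  bit 0 = 1: r = r^2 * 21 mod 23 = 1^2 * 21 = 1*21 = 21
  bit 1 = 0: r = r^2 mod 23 = 21^2 = 4
  -> A = 4
B = 21^4 mod 23  (bits of 4 = 100)
  bit 0 = 1: r = r^2 * 21 mod 23 = 1^2 * 21 = 1*21 = 21
  bit 1 = 0: r = r^2 mod 23 = 21^2 = 4
  bit 2 = 0: r = r^2 mod 23 = 4^2 = 16
  -> B = 16
s = B^a = 16^2 mod 23  (bits of 2 = 10)
  bit 0 = 1: r = r^2 * 16 mod 23 = 1^2 * 16 = 1*16 = 16
  bit 1 = 0: r = r^2 mod 23 = 16^2 = 3
  -> s = B^a = 3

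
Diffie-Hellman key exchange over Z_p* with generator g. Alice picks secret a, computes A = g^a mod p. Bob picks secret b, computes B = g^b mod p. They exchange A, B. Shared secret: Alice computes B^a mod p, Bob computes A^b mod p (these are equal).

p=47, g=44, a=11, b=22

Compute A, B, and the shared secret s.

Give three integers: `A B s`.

Answer: 43 16 12

Derivation:
A = 44^11 mod 47  (bits of 11 = 1011)
  bit 0 = 1: r = r^2 * 44 mod 47 = 1^2 * 44 = 1*44 = 44
  bit 1 = 0: r = r^2 mod 47 = 44^2 = 9
  bit 2 = 1: r = r^2 * 44 mod 47 = 9^2 * 44 = 34*44 = 39
  bit 3 = 1: r = r^2 * 44 mod 47 = 39^2 * 44 = 17*44 = 43
  -> A = 43
B = 44^22 mod 47  (bits of 22 = 10110)
  bit 0 = 1: r = r^2 * 44 mod 47 = 1^2 * 44 = 1*44 = 44
  bit 1 = 0: r = r^2 mod 47 = 44^2 = 9
  bit 2 = 1: r = r^2 * 44 mod 47 = 9^2 * 44 = 34*44 = 39
  bit 3 = 1: r = r^2 * 44 mod 47 = 39^2 * 44 = 17*44 = 43
  bit 4 = 0: r = r^2 mod 47 = 43^2 = 16
  -> B = 16
s = B^a = 16^11 mod 47  (bits of 11 = 1011)
  bit 0 = 1: r = r^2 * 16 mod 47 = 1^2 * 16 = 1*16 = 16
  bit 1 = 0: r = r^2 mod 47 = 16^2 = 21
  bit 2 = 1: r = r^2 * 16 mod 47 = 21^2 * 16 = 18*16 = 6
  bit 3 = 1: r = r^2 * 16 mod 47 = 6^2 * 16 = 36*16 = 12
  -> s = B^a = 12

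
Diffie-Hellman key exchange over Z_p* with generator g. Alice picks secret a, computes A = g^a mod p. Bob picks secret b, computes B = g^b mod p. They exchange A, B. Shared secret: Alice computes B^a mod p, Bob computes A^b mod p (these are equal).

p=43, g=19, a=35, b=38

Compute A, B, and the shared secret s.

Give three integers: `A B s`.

Answer: 7 25 6

Derivation:
A = 19^35 mod 43  (bits of 35 = 100011)
  bit 0 = 1: r = r^2 * 19 mod 43 = 1^2 * 19 = 1*19 = 19
  bit 1 = 0: r = r^2 mod 43 = 19^2 = 17
  bit 2 = 0: r = r^2 mod 43 = 17^2 = 31
  bit 3 = 0: r = r^2 mod 43 = 31^2 = 15
  bit 4 = 1: r = r^2 * 19 mod 43 = 15^2 * 19 = 10*19 = 18
  bit 5 = 1: r = r^2 * 19 mod 43 = 18^2 * 19 = 23*19 = 7
  -> A = 7
B = 19^38 mod 43  (bits of 38 = 100110)
  bit 0 = 1: r = r^2 * 19 mod 43 = 1^2 * 19 = 1*19 = 19
  bit 1 = 0: r = r^2 mod 43 = 19^2 = 17
  bit 2 = 0: r = r^2 mod 43 = 17^2 = 31
  bit 3 = 1: r = r^2 * 19 mod 43 = 31^2 * 19 = 15*19 = 27
  bit 4 = 1: r = r^2 * 19 mod 43 = 27^2 * 19 = 41*19 = 5
  bit 5 = 0: r = r^2 mod 43 = 5^2 = 25
  -> B = 25
s = B^a = 25^35 mod 43  (bits of 35 = 100011)
  bit 0 = 1: r = r^2 * 25 mod 43 = 1^2 * 25 = 1*25 = 25
  bit 1 = 0: r = r^2 mod 43 = 25^2 = 23
  bit 2 = 0: r = r^2 mod 43 = 23^2 = 13
  bit 3 = 0: r = r^2 mod 43 = 13^2 = 40
  bit 4 = 1: r = r^2 * 25 mod 43 = 40^2 * 25 = 9*25 = 10
  bit 5 = 1: r = r^2 * 25 mod 43 = 10^2 * 25 = 14*25 = 6
  -> s = B^a = 6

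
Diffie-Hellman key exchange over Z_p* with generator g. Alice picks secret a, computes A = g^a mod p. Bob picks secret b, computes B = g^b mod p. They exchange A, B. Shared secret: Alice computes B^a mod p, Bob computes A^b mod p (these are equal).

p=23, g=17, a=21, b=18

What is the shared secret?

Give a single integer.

Answer: 8

Derivation:
A = 17^21 mod 23  (bits of 21 = 10101)
  bit 0 = 1: r = r^2 * 17 mod 23 = 1^2 * 17 = 1*17 = 17
  bit 1 = 0: r = r^2 mod 23 = 17^2 = 13
  bit 2 = 1: r = r^2 * 17 mod 23 = 13^2 * 17 = 8*17 = 21
  bit 3 = 0: r = r^2 mod 23 = 21^2 = 4
  bit 4 = 1: r = r^2 * 17 mod 23 = 4^2 * 17 = 16*17 = 19
  -> A = 19
B = 17^18 mod 23  (bits of 18 = 10010)
  bit 0 = 1: r = r^2 * 17 mod 23 = 1^2 * 17 = 1*17 = 17
  bit 1 = 0: r = r^2 mod 23 = 17^2 = 13
  bit 2 = 0: r = r^2 mod 23 = 13^2 = 8
  bit 3 = 1: r = r^2 * 17 mod 23 = 8^2 * 17 = 18*17 = 7
  bit 4 = 0: r = r^2 mod 23 = 7^2 = 3
  -> B = 3
s = B^a = 3^21 mod 23  (bits of 21 = 10101)
  bit 0 = 1: r = r^2 * 3 mod 23 = 1^2 * 3 = 1*3 = 3
  bit 1 = 0: r = r^2 mod 23 = 3^2 = 9
  bit 2 = 1: r = r^2 * 3 mod 23 = 9^2 * 3 = 12*3 = 13
  bit 3 = 0: r = r^2 mod 23 = 13^2 = 8
  bit 4 = 1: r = r^2 * 3 mod 23 = 8^2 * 3 = 18*3 = 8
  -> s = B^a = 8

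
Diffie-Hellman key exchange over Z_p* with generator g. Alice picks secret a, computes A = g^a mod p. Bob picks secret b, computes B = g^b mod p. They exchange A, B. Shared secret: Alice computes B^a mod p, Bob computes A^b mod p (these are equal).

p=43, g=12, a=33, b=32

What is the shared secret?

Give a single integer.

A = 12^33 mod 43  (bits of 33 = 100001)
  bit 0 = 1: r = r^2 * 12 mod 43 = 1^2 * 12 = 1*12 = 12
  bit 1 = 0: r = r^2 mod 43 = 12^2 = 15
  bit 2 = 0: r = r^2 mod 43 = 15^2 = 10
  bit 3 = 0: r = r^2 mod 43 = 10^2 = 14
  bit 4 = 0: r = r^2 mod 43 = 14^2 = 24
  bit 5 = 1: r = r^2 * 12 mod 43 = 24^2 * 12 = 17*12 = 32
  -> A = 32
B = 12^32 mod 43  (bits of 32 = 100000)
  bit 0 = 1: r = r^2 * 12 mod 43 = 1^2 * 12 = 1*12 = 12
  bit 1 = 0: r = r^2 mod 43 = 12^2 = 15
  bit 2 = 0: r = r^2 mod 43 = 15^2 = 10
  bit 3 = 0: r = r^2 mod 43 = 10^2 = 14
  bit 4 = 0: r = r^2 mod 43 = 14^2 = 24
  bit 5 = 0: r = r^2 mod 43 = 24^2 = 17
  -> B = 17
s = B^a = 17^33 mod 43  (bits of 33 = 100001)
  bit 0 = 1: r = r^2 * 17 mod 43 = 1^2 * 17 = 1*17 = 17
  bit 1 = 0: r = r^2 mod 43 = 17^2 = 31
  bit 2 = 0: r = r^2 mod 43 = 31^2 = 15
  bit 3 = 0: r = r^2 mod 43 = 15^2 = 10
  bit 4 = 0: r = r^2 mod 43 = 10^2 = 14
  bit 5 = 1: r = r^2 * 17 mod 43 = 14^2 * 17 = 24*17 = 21
  -> s = B^a = 21

Answer: 21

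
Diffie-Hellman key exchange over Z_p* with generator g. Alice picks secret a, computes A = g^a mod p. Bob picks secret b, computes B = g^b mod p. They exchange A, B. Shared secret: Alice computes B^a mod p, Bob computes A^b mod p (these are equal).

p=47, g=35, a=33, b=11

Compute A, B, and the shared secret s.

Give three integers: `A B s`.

Answer: 39 45 10

Derivation:
A = 35^33 mod 47  (bits of 33 = 100001)
  bit 0 = 1: r = r^2 * 35 mod 47 = 1^2 * 35 = 1*35 = 35
  bit 1 = 0: r = r^2 mod 47 = 35^2 = 3
  bit 2 = 0: r = r^2 mod 47 = 3^2 = 9
  bit 3 = 0: r = r^2 mod 47 = 9^2 = 34
  bit 4 = 0: r = r^2 mod 47 = 34^2 = 28
  bit 5 = 1: r = r^2 * 35 mod 47 = 28^2 * 35 = 32*35 = 39
  -> A = 39
B = 35^11 mod 47  (bits of 11 = 1011)
  bit 0 = 1: r = r^2 * 35 mod 47 = 1^2 * 35 = 1*35 = 35
  bit 1 = 0: r = r^2 mod 47 = 35^2 = 3
  bit 2 = 1: r = r^2 * 35 mod 47 = 3^2 * 35 = 9*35 = 33
  bit 3 = 1: r = r^2 * 35 mod 47 = 33^2 * 35 = 8*35 = 45
  -> B = 45
s = B^a = 45^33 mod 47  (bits of 33 = 100001)
  bit 0 = 1: r = r^2 * 45 mod 47 = 1^2 * 45 = 1*45 = 45
  bit 1 = 0: r = r^2 mod 47 = 45^2 = 4
  bit 2 = 0: r = r^2 mod 47 = 4^2 = 16
  bit 3 = 0: r = r^2 mod 47 = 16^2 = 21
  bit 4 = 0: r = r^2 mod 47 = 21^2 = 18
  bit 5 = 1: r = r^2 * 45 mod 47 = 18^2 * 45 = 42*45 = 10
  -> s = B^a = 10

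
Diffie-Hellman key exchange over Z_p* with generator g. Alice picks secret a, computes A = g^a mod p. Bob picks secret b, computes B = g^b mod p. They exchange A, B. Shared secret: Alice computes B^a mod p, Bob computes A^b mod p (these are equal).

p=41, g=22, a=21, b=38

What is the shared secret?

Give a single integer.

Answer: 5

Derivation:
A = 22^21 mod 41  (bits of 21 = 10101)
  bit 0 = 1: r = r^2 * 22 mod 41 = 1^2 * 22 = 1*22 = 22
  bit 1 = 0: r = r^2 mod 41 = 22^2 = 33
  bit 2 = 1: r = r^2 * 22 mod 41 = 33^2 * 22 = 23*22 = 14
  bit 3 = 0: r = r^2 mod 41 = 14^2 = 32
  bit 4 = 1: r = r^2 * 22 mod 41 = 32^2 * 22 = 40*22 = 19
  -> A = 19
B = 22^38 mod 41  (bits of 38 = 100110)
  bit 0 = 1: r = r^2 * 22 mod 41 = 1^2 * 22 = 1*22 = 22
  bit 1 = 0: r = r^2 mod 41 = 22^2 = 33
  bit 2 = 0: r = r^2 mod 41 = 33^2 = 23
  bit 3 = 1: r = r^2 * 22 mod 41 = 23^2 * 22 = 37*22 = 35
  bit 4 = 1: r = r^2 * 22 mod 41 = 35^2 * 22 = 36*22 = 13
  bit 5 = 0: r = r^2 mod 41 = 13^2 = 5
  -> B = 5
s = B^a = 5^21 mod 41  (bits of 21 = 10101)
  bit 0 = 1: r = r^2 * 5 mod 41 = 1^2 * 5 = 1*5 = 5
  bit 1 = 0: r = r^2 mod 41 = 5^2 = 25
  bit 2 = 1: r = r^2 * 5 mod 41 = 25^2 * 5 = 10*5 = 9
  bit 3 = 0: r = r^2 mod 41 = 9^2 = 40
  bit 4 = 1: r = r^2 * 5 mod 41 = 40^2 * 5 = 1*5 = 5
  -> s = B^a = 5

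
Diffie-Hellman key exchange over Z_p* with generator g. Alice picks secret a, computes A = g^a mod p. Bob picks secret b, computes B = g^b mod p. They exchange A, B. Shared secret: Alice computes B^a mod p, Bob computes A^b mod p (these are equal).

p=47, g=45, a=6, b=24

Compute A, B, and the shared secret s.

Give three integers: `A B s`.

A = 45^6 mod 47  (bits of 6 = 110)
  bit 0 = 1: r = r^2 * 45 mod 47 = 1^2 * 45 = 1*45 = 45
  bit 1 = 1: r = r^2 * 45 mod 47 = 45^2 * 45 = 4*45 = 39
  bit 2 = 0: r = r^2 mod 47 = 39^2 = 17
  -> A = 17
B = 45^24 mod 47  (bits of 24 = 11000)
  bit 0 = 1: r = r^2 * 45 mod 47 = 1^2 * 45 = 1*45 = 45
  bit 1 = 1: r = r^2 * 45 mod 47 = 45^2 * 45 = 4*45 = 39
  bit 2 = 0: r = r^2 mod 47 = 39^2 = 17
  bit 3 = 0: r = r^2 mod 47 = 17^2 = 7
  bit 4 = 0: r = r^2 mod 47 = 7^2 = 2
  -> B = 2
s = B^a = 2^6 mod 47  (bits of 6 = 110)
  bit 0 = 1: r = r^2 * 2 mod 47 = 1^2 * 2 = 1*2 = 2
  bit 1 = 1: r = r^2 * 2 mod 47 = 2^2 * 2 = 4*2 = 8
  bit 2 = 0: r = r^2 mod 47 = 8^2 = 17
  -> s = B^a = 17

Answer: 17 2 17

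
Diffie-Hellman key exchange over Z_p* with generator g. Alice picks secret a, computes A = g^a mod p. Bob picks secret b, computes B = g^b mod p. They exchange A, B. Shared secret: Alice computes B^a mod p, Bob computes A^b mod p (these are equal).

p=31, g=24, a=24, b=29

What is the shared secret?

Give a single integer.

A = 24^24 mod 31  (bits of 24 = 11000)
  bit 0 = 1: r = r^2 * 24 mod 31 = 1^2 * 24 = 1*24 = 24
  bit 1 = 1: r = r^2 * 24 mod 31 = 24^2 * 24 = 18*24 = 29
  bit 2 = 0: r = r^2 mod 31 = 29^2 = 4
  bit 3 = 0: r = r^2 mod 31 = 4^2 = 16
  bit 4 = 0: r = r^2 mod 31 = 16^2 = 8
  -> A = 8
B = 24^29 mod 31  (bits of 29 = 11101)
  bit 0 = 1: r = r^2 * 24 mod 31 = 1^2 * 24 = 1*24 = 24
  bit 1 = 1: r = r^2 * 24 mod 31 = 24^2 * 24 = 18*24 = 29
  bit 2 = 1: r = r^2 * 24 mod 31 = 29^2 * 24 = 4*24 = 3
  bit 3 = 0: r = r^2 mod 31 = 3^2 = 9
  bit 4 = 1: r = r^2 * 24 mod 31 = 9^2 * 24 = 19*24 = 22
  -> B = 22
s = B^a = 22^24 mod 31  (bits of 24 = 11000)
  bit 0 = 1: r = r^2 * 22 mod 31 = 1^2 * 22 = 1*22 = 22
  bit 1 = 1: r = r^2 * 22 mod 31 = 22^2 * 22 = 19*22 = 15
  bit 2 = 0: r = r^2 mod 31 = 15^2 = 8
  bit 3 = 0: r = r^2 mod 31 = 8^2 = 2
  bit 4 = 0: r = r^2 mod 31 = 2^2 = 4
  -> s = B^a = 4

Answer: 4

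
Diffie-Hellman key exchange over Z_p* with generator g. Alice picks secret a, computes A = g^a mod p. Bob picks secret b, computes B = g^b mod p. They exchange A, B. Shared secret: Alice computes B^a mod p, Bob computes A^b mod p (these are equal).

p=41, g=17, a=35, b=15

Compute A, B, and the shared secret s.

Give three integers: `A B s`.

A = 17^35 mod 41  (bits of 35 = 100011)
  bit 0 = 1: r = r^2 * 17 mod 41 = 1^2 * 17 = 1*17 = 17
  bit 1 = 0: r = r^2 mod 41 = 17^2 = 2
  bit 2 = 0: r = r^2 mod 41 = 2^2 = 4
  bit 3 = 0: r = r^2 mod 41 = 4^2 = 16
  bit 4 = 1: r = r^2 * 17 mod 41 = 16^2 * 17 = 10*17 = 6
  bit 5 = 1: r = r^2 * 17 mod 41 = 6^2 * 17 = 36*17 = 38
  -> A = 38
B = 17^15 mod 41  (bits of 15 = 1111)
  bit 0 = 1: r = r^2 * 17 mod 41 = 1^2 * 17 = 1*17 = 17
  bit 1 = 1: r = r^2 * 17 mod 41 = 17^2 * 17 = 2*17 = 34
  bit 2 = 1: r = r^2 * 17 mod 41 = 34^2 * 17 = 8*17 = 13
  bit 3 = 1: r = r^2 * 17 mod 41 = 13^2 * 17 = 5*17 = 3
  -> B = 3
s = B^a = 3^35 mod 41  (bits of 35 = 100011)
  bit 0 = 1: r = r^2 * 3 mod 41 = 1^2 * 3 = 1*3 = 3
  bit 1 = 0: r = r^2 mod 41 = 3^2 = 9
  bit 2 = 0: r = r^2 mod 41 = 9^2 = 40
  bit 3 = 0: r = r^2 mod 41 = 40^2 = 1
  bit 4 = 1: r = r^2 * 3 mod 41 = 1^2 * 3 = 1*3 = 3
  bit 5 = 1: r = r^2 * 3 mod 41 = 3^2 * 3 = 9*3 = 27
  -> s = B^a = 27

Answer: 38 3 27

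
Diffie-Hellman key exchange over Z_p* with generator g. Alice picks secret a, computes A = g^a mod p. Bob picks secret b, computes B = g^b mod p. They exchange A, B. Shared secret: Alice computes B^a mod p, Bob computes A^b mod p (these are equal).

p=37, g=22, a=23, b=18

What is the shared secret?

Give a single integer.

Answer: 36

Derivation:
A = 22^23 mod 37  (bits of 23 = 10111)
  bit 0 = 1: r = r^2 * 22 mod 37 = 1^2 * 22 = 1*22 = 22
  bit 1 = 0: r = r^2 mod 37 = 22^2 = 3
  bit 2 = 1: r = r^2 * 22 mod 37 = 3^2 * 22 = 9*22 = 13
  bit 3 = 1: r = r^2 * 22 mod 37 = 13^2 * 22 = 21*22 = 18
  bit 4 = 1: r = r^2 * 22 mod 37 = 18^2 * 22 = 28*22 = 24
  -> A = 24
B = 22^18 mod 37  (bits of 18 = 10010)
  bit 0 = 1: r = r^2 * 22 mod 37 = 1^2 * 22 = 1*22 = 22
  bit 1 = 0: r = r^2 mod 37 = 22^2 = 3
  bit 2 = 0: r = r^2 mod 37 = 3^2 = 9
  bit 3 = 1: r = r^2 * 22 mod 37 = 9^2 * 22 = 7*22 = 6
  bit 4 = 0: r = r^2 mod 37 = 6^2 = 36
  -> B = 36
s = B^a = 36^23 mod 37  (bits of 23 = 10111)
  bit 0 = 1: r = r^2 * 36 mod 37 = 1^2 * 36 = 1*36 = 36
  bit 1 = 0: r = r^2 mod 37 = 36^2 = 1
  bit 2 = 1: r = r^2 * 36 mod 37 = 1^2 * 36 = 1*36 = 36
  bit 3 = 1: r = r^2 * 36 mod 37 = 36^2 * 36 = 1*36 = 36
  bit 4 = 1: r = r^2 * 36 mod 37 = 36^2 * 36 = 1*36 = 36
  -> s = B^a = 36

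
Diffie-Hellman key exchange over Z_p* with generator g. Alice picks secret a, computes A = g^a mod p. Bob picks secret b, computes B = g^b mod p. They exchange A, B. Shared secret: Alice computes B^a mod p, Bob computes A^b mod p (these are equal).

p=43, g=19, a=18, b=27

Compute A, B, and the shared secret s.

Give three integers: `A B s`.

Answer: 41 32 21

Derivation:
A = 19^18 mod 43  (bits of 18 = 10010)
  bit 0 = 1: r = r^2 * 19 mod 43 = 1^2 * 19 = 1*19 = 19
  bit 1 = 0: r = r^2 mod 43 = 19^2 = 17
  bit 2 = 0: r = r^2 mod 43 = 17^2 = 31
  bit 3 = 1: r = r^2 * 19 mod 43 = 31^2 * 19 = 15*19 = 27
  bit 4 = 0: r = r^2 mod 43 = 27^2 = 41
  -> A = 41
B = 19^27 mod 43  (bits of 27 = 11011)
  bit 0 = 1: r = r^2 * 19 mod 43 = 1^2 * 19 = 1*19 = 19
  bit 1 = 1: r = r^2 * 19 mod 43 = 19^2 * 19 = 17*19 = 22
  bit 2 = 0: r = r^2 mod 43 = 22^2 = 11
  bit 3 = 1: r = r^2 * 19 mod 43 = 11^2 * 19 = 35*19 = 20
  bit 4 = 1: r = r^2 * 19 mod 43 = 20^2 * 19 = 13*19 = 32
  -> B = 32
s = B^a = 32^18 mod 43  (bits of 18 = 10010)
  bit 0 = 1: r = r^2 * 32 mod 43 = 1^2 * 32 = 1*32 = 32
  bit 1 = 0: r = r^2 mod 43 = 32^2 = 35
  bit 2 = 0: r = r^2 mod 43 = 35^2 = 21
  bit 3 = 1: r = r^2 * 32 mod 43 = 21^2 * 32 = 11*32 = 8
  bit 4 = 0: r = r^2 mod 43 = 8^2 = 21
  -> s = B^a = 21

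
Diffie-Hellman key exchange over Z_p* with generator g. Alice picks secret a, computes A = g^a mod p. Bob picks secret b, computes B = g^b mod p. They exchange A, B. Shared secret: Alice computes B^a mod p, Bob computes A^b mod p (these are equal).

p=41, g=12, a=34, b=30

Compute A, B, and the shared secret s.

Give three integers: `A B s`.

Answer: 8 32 40

Derivation:
A = 12^34 mod 41  (bits of 34 = 100010)
  bit 0 = 1: r = r^2 * 12 mod 41 = 1^2 * 12 = 1*12 = 12
  bit 1 = 0: r = r^2 mod 41 = 12^2 = 21
  bit 2 = 0: r = r^2 mod 41 = 21^2 = 31
  bit 3 = 0: r = r^2 mod 41 = 31^2 = 18
  bit 4 = 1: r = r^2 * 12 mod 41 = 18^2 * 12 = 37*12 = 34
  bit 5 = 0: r = r^2 mod 41 = 34^2 = 8
  -> A = 8
B = 12^30 mod 41  (bits of 30 = 11110)
  bit 0 = 1: r = r^2 * 12 mod 41 = 1^2 * 12 = 1*12 = 12
  bit 1 = 1: r = r^2 * 12 mod 41 = 12^2 * 12 = 21*12 = 6
  bit 2 = 1: r = r^2 * 12 mod 41 = 6^2 * 12 = 36*12 = 22
  bit 3 = 1: r = r^2 * 12 mod 41 = 22^2 * 12 = 33*12 = 27
  bit 4 = 0: r = r^2 mod 41 = 27^2 = 32
  -> B = 32
s = B^a = 32^34 mod 41  (bits of 34 = 100010)
  bit 0 = 1: r = r^2 * 32 mod 41 = 1^2 * 32 = 1*32 = 32
  bit 1 = 0: r = r^2 mod 41 = 32^2 = 40
  bit 2 = 0: r = r^2 mod 41 = 40^2 = 1
  bit 3 = 0: r = r^2 mod 41 = 1^2 = 1
  bit 4 = 1: r = r^2 * 32 mod 41 = 1^2 * 32 = 1*32 = 32
  bit 5 = 0: r = r^2 mod 41 = 32^2 = 40
  -> s = B^a = 40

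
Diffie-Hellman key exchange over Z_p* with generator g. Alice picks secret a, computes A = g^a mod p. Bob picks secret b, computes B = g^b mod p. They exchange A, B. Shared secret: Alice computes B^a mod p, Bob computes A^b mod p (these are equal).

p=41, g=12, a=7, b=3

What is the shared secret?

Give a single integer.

Answer: 29

Derivation:
A = 12^7 mod 41  (bits of 7 = 111)
  bit 0 = 1: r = r^2 * 12 mod 41 = 1^2 * 12 = 1*12 = 12
  bit 1 = 1: r = r^2 * 12 mod 41 = 12^2 * 12 = 21*12 = 6
  bit 2 = 1: r = r^2 * 12 mod 41 = 6^2 * 12 = 36*12 = 22
  -> A = 22
B = 12^3 mod 41  (bits of 3 = 11)
  bit 0 = 1: r = r^2 * 12 mod 41 = 1^2 * 12 = 1*12 = 12
  bit 1 = 1: r = r^2 * 12 mod 41 = 12^2 * 12 = 21*12 = 6
  -> B = 6
s = B^a = 6^7 mod 41  (bits of 7 = 111)
  bit 0 = 1: r = r^2 * 6 mod 41 = 1^2 * 6 = 1*6 = 6
  bit 1 = 1: r = r^2 * 6 mod 41 = 6^2 * 6 = 36*6 = 11
  bit 2 = 1: r = r^2 * 6 mod 41 = 11^2 * 6 = 39*6 = 29
  -> s = B^a = 29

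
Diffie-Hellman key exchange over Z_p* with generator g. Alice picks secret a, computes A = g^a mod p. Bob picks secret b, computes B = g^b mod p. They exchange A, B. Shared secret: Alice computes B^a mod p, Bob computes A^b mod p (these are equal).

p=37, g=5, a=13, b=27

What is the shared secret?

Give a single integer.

A = 5^13 mod 37  (bits of 13 = 1101)
  bit 0 = 1: r = r^2 * 5 mod 37 = 1^2 * 5 = 1*5 = 5
  bit 1 = 1: r = r^2 * 5 mod 37 = 5^2 * 5 = 25*5 = 14
  bit 2 = 0: r = r^2 mod 37 = 14^2 = 11
  bit 3 = 1: r = r^2 * 5 mod 37 = 11^2 * 5 = 10*5 = 13
  -> A = 13
B = 5^27 mod 37  (bits of 27 = 11011)
  bit 0 = 1: r = r^2 * 5 mod 37 = 1^2 * 5 = 1*5 = 5
  bit 1 = 1: r = r^2 * 5 mod 37 = 5^2 * 5 = 25*5 = 14
  bit 2 = 0: r = r^2 mod 37 = 14^2 = 11
  bit 3 = 1: r = r^2 * 5 mod 37 = 11^2 * 5 = 10*5 = 13
  bit 4 = 1: r = r^2 * 5 mod 37 = 13^2 * 5 = 21*5 = 31
  -> B = 31
s = B^a = 31^13 mod 37  (bits of 13 = 1101)
  bit 0 = 1: r = r^2 * 31 mod 37 = 1^2 * 31 = 1*31 = 31
  bit 1 = 1: r = r^2 * 31 mod 37 = 31^2 * 31 = 36*31 = 6
  bit 2 = 0: r = r^2 mod 37 = 6^2 = 36
  bit 3 = 1: r = r^2 * 31 mod 37 = 36^2 * 31 = 1*31 = 31
  -> s = B^a = 31

Answer: 31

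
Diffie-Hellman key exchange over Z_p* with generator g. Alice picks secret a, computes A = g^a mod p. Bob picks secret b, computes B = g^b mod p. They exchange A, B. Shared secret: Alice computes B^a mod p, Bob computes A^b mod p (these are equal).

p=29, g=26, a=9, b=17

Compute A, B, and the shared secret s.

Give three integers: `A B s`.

Answer: 8 27 10

Derivation:
A = 26^9 mod 29  (bits of 9 = 1001)
  bit 0 = 1: r = r^2 * 26 mod 29 = 1^2 * 26 = 1*26 = 26
  bit 1 = 0: r = r^2 mod 29 = 26^2 = 9
  bit 2 = 0: r = r^2 mod 29 = 9^2 = 23
  bit 3 = 1: r = r^2 * 26 mod 29 = 23^2 * 26 = 7*26 = 8
  -> A = 8
B = 26^17 mod 29  (bits of 17 = 10001)
  bit 0 = 1: r = r^2 * 26 mod 29 = 1^2 * 26 = 1*26 = 26
  bit 1 = 0: r = r^2 mod 29 = 26^2 = 9
  bit 2 = 0: r = r^2 mod 29 = 9^2 = 23
  bit 3 = 0: r = r^2 mod 29 = 23^2 = 7
  bit 4 = 1: r = r^2 * 26 mod 29 = 7^2 * 26 = 20*26 = 27
  -> B = 27
s = B^a = 27^9 mod 29  (bits of 9 = 1001)
  bit 0 = 1: r = r^2 * 27 mod 29 = 1^2 * 27 = 1*27 = 27
  bit 1 = 0: r = r^2 mod 29 = 27^2 = 4
  bit 2 = 0: r = r^2 mod 29 = 4^2 = 16
  bit 3 = 1: r = r^2 * 27 mod 29 = 16^2 * 27 = 24*27 = 10
  -> s = B^a = 10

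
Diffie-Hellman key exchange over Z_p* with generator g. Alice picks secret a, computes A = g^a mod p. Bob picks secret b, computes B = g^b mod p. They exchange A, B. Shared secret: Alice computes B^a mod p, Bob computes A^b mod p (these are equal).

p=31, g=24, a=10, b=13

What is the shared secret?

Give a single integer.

A = 24^10 mod 31  (bits of 10 = 1010)
  bit 0 = 1: r = r^2 * 24 mod 31 = 1^2 * 24 = 1*24 = 24
  bit 1 = 0: r = r^2 mod 31 = 24^2 = 18
  bit 2 = 1: r = r^2 * 24 mod 31 = 18^2 * 24 = 14*24 = 26
  bit 3 = 0: r = r^2 mod 31 = 26^2 = 25
  -> A = 25
B = 24^13 mod 31  (bits of 13 = 1101)
  bit 0 = 1: r = r^2 * 24 mod 31 = 1^2 * 24 = 1*24 = 24
  bit 1 = 1: r = r^2 * 24 mod 31 = 24^2 * 24 = 18*24 = 29
  bit 2 = 0: r = r^2 mod 31 = 29^2 = 4
  bit 3 = 1: r = r^2 * 24 mod 31 = 4^2 * 24 = 16*24 = 12
  -> B = 12
s = B^a = 12^10 mod 31  (bits of 10 = 1010)
  bit 0 = 1: r = r^2 * 12 mod 31 = 1^2 * 12 = 1*12 = 12
  bit 1 = 0: r = r^2 mod 31 = 12^2 = 20
  bit 2 = 1: r = r^2 * 12 mod 31 = 20^2 * 12 = 28*12 = 26
  bit 3 = 0: r = r^2 mod 31 = 26^2 = 25
  -> s = B^a = 25

Answer: 25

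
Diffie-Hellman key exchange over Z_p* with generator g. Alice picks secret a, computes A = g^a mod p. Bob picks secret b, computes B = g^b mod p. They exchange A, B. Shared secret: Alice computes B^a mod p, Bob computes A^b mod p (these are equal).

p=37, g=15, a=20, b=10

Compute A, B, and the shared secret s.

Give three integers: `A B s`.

A = 15^20 mod 37  (bits of 20 = 10100)
  bit 0 = 1: r = r^2 * 15 mod 37 = 1^2 * 15 = 1*15 = 15
  bit 1 = 0: r = r^2 mod 37 = 15^2 = 3
  bit 2 = 1: r = r^2 * 15 mod 37 = 3^2 * 15 = 9*15 = 24
  bit 3 = 0: r = r^2 mod 37 = 24^2 = 21
  bit 4 = 0: r = r^2 mod 37 = 21^2 = 34
  -> A = 34
B = 15^10 mod 37  (bits of 10 = 1010)
  bit 0 = 1: r = r^2 * 15 mod 37 = 1^2 * 15 = 1*15 = 15
  bit 1 = 0: r = r^2 mod 37 = 15^2 = 3
  bit 2 = 1: r = r^2 * 15 mod 37 = 3^2 * 15 = 9*15 = 24
  bit 3 = 0: r = r^2 mod 37 = 24^2 = 21
  -> B = 21
s = B^a = 21^20 mod 37  (bits of 20 = 10100)
  bit 0 = 1: r = r^2 * 21 mod 37 = 1^2 * 21 = 1*21 = 21
  bit 1 = 0: r = r^2 mod 37 = 21^2 = 34
  bit 2 = 1: r = r^2 * 21 mod 37 = 34^2 * 21 = 9*21 = 4
  bit 3 = 0: r = r^2 mod 37 = 4^2 = 16
  bit 4 = 0: r = r^2 mod 37 = 16^2 = 34
  -> s = B^a = 34

Answer: 34 21 34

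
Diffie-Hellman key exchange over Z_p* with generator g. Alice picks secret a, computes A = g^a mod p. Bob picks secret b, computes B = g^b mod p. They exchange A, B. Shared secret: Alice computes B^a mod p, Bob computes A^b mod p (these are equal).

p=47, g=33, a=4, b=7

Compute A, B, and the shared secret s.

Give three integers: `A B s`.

A = 33^4 mod 47  (bits of 4 = 100)
  bit 0 = 1: r = r^2 * 33 mod 47 = 1^2 * 33 = 1*33 = 33
  bit 1 = 0: r = r^2 mod 47 = 33^2 = 8
  bit 2 = 0: r = r^2 mod 47 = 8^2 = 17
  -> A = 17
B = 33^7 mod 47  (bits of 7 = 111)
  bit 0 = 1: r = r^2 * 33 mod 47 = 1^2 * 33 = 1*33 = 33
  bit 1 = 1: r = r^2 * 33 mod 47 = 33^2 * 33 = 8*33 = 29
  bit 2 = 1: r = r^2 * 33 mod 47 = 29^2 * 33 = 42*33 = 23
  -> B = 23
s = B^a = 23^4 mod 47  (bits of 4 = 100)
  bit 0 = 1: r = r^2 * 23 mod 47 = 1^2 * 23 = 1*23 = 23
  bit 1 = 0: r = r^2 mod 47 = 23^2 = 12
  bit 2 = 0: r = r^2 mod 47 = 12^2 = 3
  -> s = B^a = 3

Answer: 17 23 3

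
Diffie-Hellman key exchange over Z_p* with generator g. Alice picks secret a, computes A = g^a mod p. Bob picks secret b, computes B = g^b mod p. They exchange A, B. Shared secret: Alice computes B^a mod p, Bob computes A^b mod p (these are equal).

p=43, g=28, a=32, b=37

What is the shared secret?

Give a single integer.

Answer: 24

Derivation:
A = 28^32 mod 43  (bits of 32 = 100000)
  bit 0 = 1: r = r^2 * 28 mod 43 = 1^2 * 28 = 1*28 = 28
  bit 1 = 0: r = r^2 mod 43 = 28^2 = 10
  bit 2 = 0: r = r^2 mod 43 = 10^2 = 14
  bit 3 = 0: r = r^2 mod 43 = 14^2 = 24
  bit 4 = 0: r = r^2 mod 43 = 24^2 = 17
  bit 5 = 0: r = r^2 mod 43 = 17^2 = 31
  -> A = 31
B = 28^37 mod 43  (bits of 37 = 100101)
  bit 0 = 1: r = r^2 * 28 mod 43 = 1^2 * 28 = 1*28 = 28
  bit 1 = 0: r = r^2 mod 43 = 28^2 = 10
  bit 2 = 0: r = r^2 mod 43 = 10^2 = 14
  bit 3 = 1: r = r^2 * 28 mod 43 = 14^2 * 28 = 24*28 = 27
  bit 4 = 0: r = r^2 mod 43 = 27^2 = 41
  bit 5 = 1: r = r^2 * 28 mod 43 = 41^2 * 28 = 4*28 = 26
  -> B = 26
s = B^a = 26^32 mod 43  (bits of 32 = 100000)
  bit 0 = 1: r = r^2 * 26 mod 43 = 1^2 * 26 = 1*26 = 26
  bit 1 = 0: r = r^2 mod 43 = 26^2 = 31
  bit 2 = 0: r = r^2 mod 43 = 31^2 = 15
  bit 3 = 0: r = r^2 mod 43 = 15^2 = 10
  bit 4 = 0: r = r^2 mod 43 = 10^2 = 14
  bit 5 = 0: r = r^2 mod 43 = 14^2 = 24
  -> s = B^a = 24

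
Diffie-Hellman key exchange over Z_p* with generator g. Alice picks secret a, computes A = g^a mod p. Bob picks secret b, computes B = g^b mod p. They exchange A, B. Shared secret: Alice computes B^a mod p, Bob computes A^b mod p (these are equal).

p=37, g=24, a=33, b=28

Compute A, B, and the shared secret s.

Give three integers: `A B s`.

Answer: 29 33 26

Derivation:
A = 24^33 mod 37  (bits of 33 = 100001)
  bit 0 = 1: r = r^2 * 24 mod 37 = 1^2 * 24 = 1*24 = 24
  bit 1 = 0: r = r^2 mod 37 = 24^2 = 21
  bit 2 = 0: r = r^2 mod 37 = 21^2 = 34
  bit 3 = 0: r = r^2 mod 37 = 34^2 = 9
  bit 4 = 0: r = r^2 mod 37 = 9^2 = 7
  bit 5 = 1: r = r^2 * 24 mod 37 = 7^2 * 24 = 12*24 = 29
  -> A = 29
B = 24^28 mod 37  (bits of 28 = 11100)
  bit 0 = 1: r = r^2 * 24 mod 37 = 1^2 * 24 = 1*24 = 24
  bit 1 = 1: r = r^2 * 24 mod 37 = 24^2 * 24 = 21*24 = 23
  bit 2 = 1: r = r^2 * 24 mod 37 = 23^2 * 24 = 11*24 = 5
  bit 3 = 0: r = r^2 mod 37 = 5^2 = 25
  bit 4 = 0: r = r^2 mod 37 = 25^2 = 33
  -> B = 33
s = B^a = 33^33 mod 37  (bits of 33 = 100001)
  bit 0 = 1: r = r^2 * 33 mod 37 = 1^2 * 33 = 1*33 = 33
  bit 1 = 0: r = r^2 mod 37 = 33^2 = 16
  bit 2 = 0: r = r^2 mod 37 = 16^2 = 34
  bit 3 = 0: r = r^2 mod 37 = 34^2 = 9
  bit 4 = 0: r = r^2 mod 37 = 9^2 = 7
  bit 5 = 1: r = r^2 * 33 mod 37 = 7^2 * 33 = 12*33 = 26
  -> s = B^a = 26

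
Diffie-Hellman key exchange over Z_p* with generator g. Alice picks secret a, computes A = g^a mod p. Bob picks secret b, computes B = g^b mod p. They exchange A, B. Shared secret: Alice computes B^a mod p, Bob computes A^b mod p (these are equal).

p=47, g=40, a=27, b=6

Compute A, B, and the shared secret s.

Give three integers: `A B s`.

A = 40^27 mod 47  (bits of 27 = 11011)
  bit 0 = 1: r = r^2 * 40 mod 47 = 1^2 * 40 = 1*40 = 40
  bit 1 = 1: r = r^2 * 40 mod 47 = 40^2 * 40 = 2*40 = 33
  bit 2 = 0: r = r^2 mod 47 = 33^2 = 8
  bit 3 = 1: r = r^2 * 40 mod 47 = 8^2 * 40 = 17*40 = 22
  bit 4 = 1: r = r^2 * 40 mod 47 = 22^2 * 40 = 14*40 = 43
  -> A = 43
B = 40^6 mod 47  (bits of 6 = 110)
  bit 0 = 1: r = r^2 * 40 mod 47 = 1^2 * 40 = 1*40 = 40
  bit 1 = 1: r = r^2 * 40 mod 47 = 40^2 * 40 = 2*40 = 33
  bit 2 = 0: r = r^2 mod 47 = 33^2 = 8
  -> B = 8
s = B^a = 8^27 mod 47  (bits of 27 = 11011)
  bit 0 = 1: r = r^2 * 8 mod 47 = 1^2 * 8 = 1*8 = 8
  bit 1 = 1: r = r^2 * 8 mod 47 = 8^2 * 8 = 17*8 = 42
  bit 2 = 0: r = r^2 mod 47 = 42^2 = 25
  bit 3 = 1: r = r^2 * 8 mod 47 = 25^2 * 8 = 14*8 = 18
  bit 4 = 1: r = r^2 * 8 mod 47 = 18^2 * 8 = 42*8 = 7
  -> s = B^a = 7

Answer: 43 8 7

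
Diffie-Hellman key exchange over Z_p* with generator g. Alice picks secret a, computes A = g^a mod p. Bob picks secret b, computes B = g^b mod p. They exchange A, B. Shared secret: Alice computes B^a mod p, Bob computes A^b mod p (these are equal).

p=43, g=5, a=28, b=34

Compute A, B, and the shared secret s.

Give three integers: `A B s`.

A = 5^28 mod 43  (bits of 28 = 11100)
  bit 0 = 1: r = r^2 * 5 mod 43 = 1^2 * 5 = 1*5 = 5
  bit 1 = 1: r = r^2 * 5 mod 43 = 5^2 * 5 = 25*5 = 39
  bit 2 = 1: r = r^2 * 5 mod 43 = 39^2 * 5 = 16*5 = 37
  bit 3 = 0: r = r^2 mod 43 = 37^2 = 36
  bit 4 = 0: r = r^2 mod 43 = 36^2 = 6
  -> A = 6
B = 5^34 mod 43  (bits of 34 = 100010)
  bit 0 = 1: r = r^2 * 5 mod 43 = 1^2 * 5 = 1*5 = 5
  bit 1 = 0: r = r^2 mod 43 = 5^2 = 25
  bit 2 = 0: r = r^2 mod 43 = 25^2 = 23
  bit 3 = 0: r = r^2 mod 43 = 23^2 = 13
  bit 4 = 1: r = r^2 * 5 mod 43 = 13^2 * 5 = 40*5 = 28
  bit 5 = 0: r = r^2 mod 43 = 28^2 = 10
  -> B = 10
s = B^a = 10^28 mod 43  (bits of 28 = 11100)
  bit 0 = 1: r = r^2 * 10 mod 43 = 1^2 * 10 = 1*10 = 10
  bit 1 = 1: r = r^2 * 10 mod 43 = 10^2 * 10 = 14*10 = 11
  bit 2 = 1: r = r^2 * 10 mod 43 = 11^2 * 10 = 35*10 = 6
  bit 3 = 0: r = r^2 mod 43 = 6^2 = 36
  bit 4 = 0: r = r^2 mod 43 = 36^2 = 6
  -> s = B^a = 6

Answer: 6 10 6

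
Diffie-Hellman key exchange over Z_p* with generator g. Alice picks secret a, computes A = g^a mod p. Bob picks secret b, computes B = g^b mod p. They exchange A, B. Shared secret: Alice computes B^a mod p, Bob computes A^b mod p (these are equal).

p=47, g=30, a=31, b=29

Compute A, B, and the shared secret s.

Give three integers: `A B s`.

Answer: 43 33 40

Derivation:
A = 30^31 mod 47  (bits of 31 = 11111)
  bit 0 = 1: r = r^2 * 30 mod 47 = 1^2 * 30 = 1*30 = 30
  bit 1 = 1: r = r^2 * 30 mod 47 = 30^2 * 30 = 7*30 = 22
  bit 2 = 1: r = r^2 * 30 mod 47 = 22^2 * 30 = 14*30 = 44
  bit 3 = 1: r = r^2 * 30 mod 47 = 44^2 * 30 = 9*30 = 35
  bit 4 = 1: r = r^2 * 30 mod 47 = 35^2 * 30 = 3*30 = 43
  -> A = 43
B = 30^29 mod 47  (bits of 29 = 11101)
  bit 0 = 1: r = r^2 * 30 mod 47 = 1^2 * 30 = 1*30 = 30
  bit 1 = 1: r = r^2 * 30 mod 47 = 30^2 * 30 = 7*30 = 22
  bit 2 = 1: r = r^2 * 30 mod 47 = 22^2 * 30 = 14*30 = 44
  bit 3 = 0: r = r^2 mod 47 = 44^2 = 9
  bit 4 = 1: r = r^2 * 30 mod 47 = 9^2 * 30 = 34*30 = 33
  -> B = 33
s = B^a = 33^31 mod 47  (bits of 31 = 11111)
  bit 0 = 1: r = r^2 * 33 mod 47 = 1^2 * 33 = 1*33 = 33
  bit 1 = 1: r = r^2 * 33 mod 47 = 33^2 * 33 = 8*33 = 29
  bit 2 = 1: r = r^2 * 33 mod 47 = 29^2 * 33 = 42*33 = 23
  bit 3 = 1: r = r^2 * 33 mod 47 = 23^2 * 33 = 12*33 = 20
  bit 4 = 1: r = r^2 * 33 mod 47 = 20^2 * 33 = 24*33 = 40
  -> s = B^a = 40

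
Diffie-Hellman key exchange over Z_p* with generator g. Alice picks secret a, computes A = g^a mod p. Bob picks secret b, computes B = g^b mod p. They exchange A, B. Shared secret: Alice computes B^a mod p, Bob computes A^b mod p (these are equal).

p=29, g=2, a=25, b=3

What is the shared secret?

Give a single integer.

Answer: 26

Derivation:
A = 2^25 mod 29  (bits of 25 = 11001)
  bit 0 = 1: r = r^2 * 2 mod 29 = 1^2 * 2 = 1*2 = 2
  bit 1 = 1: r = r^2 * 2 mod 29 = 2^2 * 2 = 4*2 = 8
  bit 2 = 0: r = r^2 mod 29 = 8^2 = 6
  bit 3 = 0: r = r^2 mod 29 = 6^2 = 7
  bit 4 = 1: r = r^2 * 2 mod 29 = 7^2 * 2 = 20*2 = 11
  -> A = 11
B = 2^3 mod 29  (bits of 3 = 11)
  bit 0 = 1: r = r^2 * 2 mod 29 = 1^2 * 2 = 1*2 = 2
  bit 1 = 1: r = r^2 * 2 mod 29 = 2^2 * 2 = 4*2 = 8
  -> B = 8
s = B^a = 8^25 mod 29  (bits of 25 = 11001)
  bit 0 = 1: r = r^2 * 8 mod 29 = 1^2 * 8 = 1*8 = 8
  bit 1 = 1: r = r^2 * 8 mod 29 = 8^2 * 8 = 6*8 = 19
  bit 2 = 0: r = r^2 mod 29 = 19^2 = 13
  bit 3 = 0: r = r^2 mod 29 = 13^2 = 24
  bit 4 = 1: r = r^2 * 8 mod 29 = 24^2 * 8 = 25*8 = 26
  -> s = B^a = 26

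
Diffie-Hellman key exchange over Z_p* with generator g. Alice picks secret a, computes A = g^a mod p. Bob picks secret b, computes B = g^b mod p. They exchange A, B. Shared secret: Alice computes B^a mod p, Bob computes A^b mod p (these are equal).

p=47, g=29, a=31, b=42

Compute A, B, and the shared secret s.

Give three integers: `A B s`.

Answer: 33 32 36

Derivation:
A = 29^31 mod 47  (bits of 31 = 11111)
  bit 0 = 1: r = r^2 * 29 mod 47 = 1^2 * 29 = 1*29 = 29
  bit 1 = 1: r = r^2 * 29 mod 47 = 29^2 * 29 = 42*29 = 43
  bit 2 = 1: r = r^2 * 29 mod 47 = 43^2 * 29 = 16*29 = 41
  bit 3 = 1: r = r^2 * 29 mod 47 = 41^2 * 29 = 36*29 = 10
  bit 4 = 1: r = r^2 * 29 mod 47 = 10^2 * 29 = 6*29 = 33
  -> A = 33
B = 29^42 mod 47  (bits of 42 = 101010)
  bit 0 = 1: r = r^2 * 29 mod 47 = 1^2 * 29 = 1*29 = 29
  bit 1 = 0: r = r^2 mod 47 = 29^2 = 42
  bit 2 = 1: r = r^2 * 29 mod 47 = 42^2 * 29 = 25*29 = 20
  bit 3 = 0: r = r^2 mod 47 = 20^2 = 24
  bit 4 = 1: r = r^2 * 29 mod 47 = 24^2 * 29 = 12*29 = 19
  bit 5 = 0: r = r^2 mod 47 = 19^2 = 32
  -> B = 32
s = B^a = 32^31 mod 47  (bits of 31 = 11111)
  bit 0 = 1: r = r^2 * 32 mod 47 = 1^2 * 32 = 1*32 = 32
  bit 1 = 1: r = r^2 * 32 mod 47 = 32^2 * 32 = 37*32 = 9
  bit 2 = 1: r = r^2 * 32 mod 47 = 9^2 * 32 = 34*32 = 7
  bit 3 = 1: r = r^2 * 32 mod 47 = 7^2 * 32 = 2*32 = 17
  bit 4 = 1: r = r^2 * 32 mod 47 = 17^2 * 32 = 7*32 = 36
  -> s = B^a = 36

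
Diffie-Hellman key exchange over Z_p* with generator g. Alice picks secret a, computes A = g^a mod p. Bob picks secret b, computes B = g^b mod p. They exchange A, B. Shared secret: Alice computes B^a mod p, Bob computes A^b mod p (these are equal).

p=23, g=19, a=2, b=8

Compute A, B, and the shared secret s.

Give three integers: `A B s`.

A = 19^2 mod 23  (bits of 2 = 10)
  bit 0 = 1: r = r^2 * 19 mod 23 = 1^2 * 19 = 1*19 = 19
  bit 1 = 0: r = r^2 mod 23 = 19^2 = 16
  -> A = 16
B = 19^8 mod 23  (bits of 8 = 1000)
  bit 0 = 1: r = r^2 * 19 mod 23 = 1^2 * 19 = 1*19 = 19
  bit 1 = 0: r = r^2 mod 23 = 19^2 = 16
  bit 2 = 0: r = r^2 mod 23 = 16^2 = 3
  bit 3 = 0: r = r^2 mod 23 = 3^2 = 9
  -> B = 9
s = B^a = 9^2 mod 23  (bits of 2 = 10)
  bit 0 = 1: r = r^2 * 9 mod 23 = 1^2 * 9 = 1*9 = 9
  bit 1 = 0: r = r^2 mod 23 = 9^2 = 12
  -> s = B^a = 12

Answer: 16 9 12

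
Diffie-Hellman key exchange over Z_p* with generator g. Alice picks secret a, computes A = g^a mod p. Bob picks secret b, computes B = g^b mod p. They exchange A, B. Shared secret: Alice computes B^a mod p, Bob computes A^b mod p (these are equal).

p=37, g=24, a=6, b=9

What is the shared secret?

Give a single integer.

A = 24^6 mod 37  (bits of 6 = 110)
  bit 0 = 1: r = r^2 * 24 mod 37 = 1^2 * 24 = 1*24 = 24
  bit 1 = 1: r = r^2 * 24 mod 37 = 24^2 * 24 = 21*24 = 23
  bit 2 = 0: r = r^2 mod 37 = 23^2 = 11
  -> A = 11
B = 24^9 mod 37  (bits of 9 = 1001)
  bit 0 = 1: r = r^2 * 24 mod 37 = 1^2 * 24 = 1*24 = 24
  bit 1 = 0: r = r^2 mod 37 = 24^2 = 21
  bit 2 = 0: r = r^2 mod 37 = 21^2 = 34
  bit 3 = 1: r = r^2 * 24 mod 37 = 34^2 * 24 = 9*24 = 31
  -> B = 31
s = B^a = 31^6 mod 37  (bits of 6 = 110)
  bit 0 = 1: r = r^2 * 31 mod 37 = 1^2 * 31 = 1*31 = 31
  bit 1 = 1: r = r^2 * 31 mod 37 = 31^2 * 31 = 36*31 = 6
  bit 2 = 0: r = r^2 mod 37 = 6^2 = 36
  -> s = B^a = 36

Answer: 36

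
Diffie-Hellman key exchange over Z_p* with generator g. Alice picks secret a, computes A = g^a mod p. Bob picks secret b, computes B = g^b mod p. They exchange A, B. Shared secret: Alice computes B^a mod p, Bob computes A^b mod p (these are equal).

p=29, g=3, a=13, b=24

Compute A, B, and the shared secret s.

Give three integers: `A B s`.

A = 3^13 mod 29  (bits of 13 = 1101)
  bit 0 = 1: r = r^2 * 3 mod 29 = 1^2 * 3 = 1*3 = 3
  bit 1 = 1: r = r^2 * 3 mod 29 = 3^2 * 3 = 9*3 = 27
  bit 2 = 0: r = r^2 mod 29 = 27^2 = 4
  bit 3 = 1: r = r^2 * 3 mod 29 = 4^2 * 3 = 16*3 = 19
  -> A = 19
B = 3^24 mod 29  (bits of 24 = 11000)
  bit 0 = 1: r = r^2 * 3 mod 29 = 1^2 * 3 = 1*3 = 3
  bit 1 = 1: r = r^2 * 3 mod 29 = 3^2 * 3 = 9*3 = 27
  bit 2 = 0: r = r^2 mod 29 = 27^2 = 4
  bit 3 = 0: r = r^2 mod 29 = 4^2 = 16
  bit 4 = 0: r = r^2 mod 29 = 16^2 = 24
  -> B = 24
s = B^a = 24^13 mod 29  (bits of 13 = 1101)
  bit 0 = 1: r = r^2 * 24 mod 29 = 1^2 * 24 = 1*24 = 24
  bit 1 = 1: r = r^2 * 24 mod 29 = 24^2 * 24 = 25*24 = 20
  bit 2 = 0: r = r^2 mod 29 = 20^2 = 23
  bit 3 = 1: r = r^2 * 24 mod 29 = 23^2 * 24 = 7*24 = 23
  -> s = B^a = 23

Answer: 19 24 23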